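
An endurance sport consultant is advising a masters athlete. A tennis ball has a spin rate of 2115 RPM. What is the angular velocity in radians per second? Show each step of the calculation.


Convert RPM to rad/s: multiply by 2*pi and divide by 60
omega = 2115 * 2 * pi / 60
= 221.482 rad/s

221.482 rad/s


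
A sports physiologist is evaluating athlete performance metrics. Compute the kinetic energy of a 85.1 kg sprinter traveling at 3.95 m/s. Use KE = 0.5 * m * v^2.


Velocity squared = 15.6025
KE = 0.5 * 85.1 * 15.6025 = 663.89 J

663.89 J


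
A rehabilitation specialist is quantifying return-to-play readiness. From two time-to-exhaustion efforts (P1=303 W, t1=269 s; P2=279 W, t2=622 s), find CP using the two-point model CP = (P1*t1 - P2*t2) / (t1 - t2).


Work in trial 1 = 81507 J
Work in trial 2 = 173538 J
Delta work = -92031 J
Delta time = -353 s
CP = -92031 / -353 = 260.71 W

260.71 W


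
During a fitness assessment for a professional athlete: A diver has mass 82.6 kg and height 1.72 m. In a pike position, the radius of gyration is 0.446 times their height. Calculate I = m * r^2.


r = 0.446 * 1.72 = 0.76712 m
I = m * r^2 = 82.6 * 0.588473 = 48.608 kg*m^2

48.608 kg*m^2


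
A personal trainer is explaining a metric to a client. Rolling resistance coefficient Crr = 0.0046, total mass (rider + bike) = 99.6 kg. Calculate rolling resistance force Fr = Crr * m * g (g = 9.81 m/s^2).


Fr = Crr * m * g
= 0.0046 * 99.6 * 9.81
= 4.495 N

4.495 N


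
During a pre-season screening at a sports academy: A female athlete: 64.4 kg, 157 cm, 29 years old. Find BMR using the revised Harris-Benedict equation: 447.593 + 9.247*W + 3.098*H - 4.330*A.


Intercept = 447.593
Weight contribution = 9.247 * 64.4 = 595.5068
Height contribution = 3.098 * 157 = 486.386
Age contribution = 4.33 * 29 = 125.57
BMR = 447.593 + 595.5068 + 486.386 - 125.57
= 1403.92 kcal/day

1403.92 kcal/day


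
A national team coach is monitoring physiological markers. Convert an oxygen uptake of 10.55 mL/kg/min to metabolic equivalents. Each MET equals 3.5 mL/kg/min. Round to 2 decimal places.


One MET = 3.5 mL/kg/min
Number of METs = 10.55 / 3.5
= 3.01 METs

3.01 METs


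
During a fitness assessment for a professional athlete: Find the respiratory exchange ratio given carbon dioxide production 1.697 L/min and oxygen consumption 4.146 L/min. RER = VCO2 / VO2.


VCO2 = 1.697 L/min
VO2 = 4.146 L/min
RER = 1.697 / 4.146 = 0.4093

0.4093


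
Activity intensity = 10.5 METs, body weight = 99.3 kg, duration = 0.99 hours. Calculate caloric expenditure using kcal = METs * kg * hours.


kcal = 10.5 * 99.3 * 0.99
= 1042.65 * 0.99
= 1032.22 kcal

1032.22 kcal


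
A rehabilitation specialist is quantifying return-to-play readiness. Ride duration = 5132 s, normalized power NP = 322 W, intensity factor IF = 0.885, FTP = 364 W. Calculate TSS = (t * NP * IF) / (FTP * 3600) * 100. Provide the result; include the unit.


Numerator = 5132 * 322 * 0.885 = 1462466.04
Denominator = 364 * 3600 = 1310400
TSS = 1462466.04 / 1310400 * 100
= 111.6

111.6 TSS


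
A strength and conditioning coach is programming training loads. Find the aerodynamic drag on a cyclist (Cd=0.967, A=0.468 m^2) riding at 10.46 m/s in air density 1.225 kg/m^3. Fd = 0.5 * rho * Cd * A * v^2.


Fd = 0.5 * 1.225 * 0.967 * 0.468 * 10.46^2
= 0.5 * 1.225 * 0.967 * 0.468 * 109.4116
= 30.328 N

30.328 N


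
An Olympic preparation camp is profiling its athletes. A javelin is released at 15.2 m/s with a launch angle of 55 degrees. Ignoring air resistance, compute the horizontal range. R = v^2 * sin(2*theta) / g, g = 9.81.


Launch speed squared = 231.04
sin(2 * 55 deg) = 0.939693
Range = 231.04 * 0.939693 / 9.81
= 22.131 m

22.131 m


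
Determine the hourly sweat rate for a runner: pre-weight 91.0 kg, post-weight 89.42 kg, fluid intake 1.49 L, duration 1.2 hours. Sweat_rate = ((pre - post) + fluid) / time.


Mass lost = 91.0 - 89.42 = 1.58 kg
Add fluid consumed: 1.58 + 1.49 = 3.07 L total sweat
Sweat rate = 3.07 / 1.2 = 2.558 L/h

2.558 L/h


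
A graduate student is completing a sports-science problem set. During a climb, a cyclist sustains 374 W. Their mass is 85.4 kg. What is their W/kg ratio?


Power-to-weight = 374 W / 85.4 kg
= 4.379 W/kg

4.379 W/kg


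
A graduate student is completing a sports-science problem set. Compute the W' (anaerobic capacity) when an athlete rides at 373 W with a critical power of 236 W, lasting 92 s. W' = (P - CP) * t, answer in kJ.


Above-CP power = 137 W
Duration = 92 s
W' = 137 * 92 = 12604 J
Convert: 12604 / 1000 = 12.604 kJ

12.604 kJ


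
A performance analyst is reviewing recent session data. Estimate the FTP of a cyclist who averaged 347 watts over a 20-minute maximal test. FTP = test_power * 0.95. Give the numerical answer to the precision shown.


FTP = 347 * 0.95 = 329.65 W

329.65 W


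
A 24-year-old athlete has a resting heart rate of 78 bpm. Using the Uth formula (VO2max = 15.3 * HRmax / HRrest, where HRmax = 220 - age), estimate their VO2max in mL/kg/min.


HRmax = 220 - 24 = 196 bpm
Ratio = HRmax / HRrest = 196 / 78 = 2.5128
VO2max = 15.3 * 2.5128 = 38.45 mL/kg/min

38.45 mL/kg/min


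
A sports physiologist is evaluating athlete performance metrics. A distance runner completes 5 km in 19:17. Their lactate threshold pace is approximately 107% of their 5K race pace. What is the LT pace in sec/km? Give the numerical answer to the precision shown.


Convert to seconds: 19 min 17 s = 1157 s
Pace per km = 1157 / 5 = 231.4 s/km
LT pace = 231.4 * 1.07 = 247.6 s/km

247.6 s/km


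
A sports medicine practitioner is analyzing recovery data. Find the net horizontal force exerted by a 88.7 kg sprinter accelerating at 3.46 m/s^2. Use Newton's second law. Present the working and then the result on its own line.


Newton's second law: F = m * a
F = 88.7 * 3.46 = 306.9 N

306.9 N


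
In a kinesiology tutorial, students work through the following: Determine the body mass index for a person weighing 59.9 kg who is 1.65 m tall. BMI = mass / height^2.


BMI = mass / height^2
= 59.9 / 1.65^2
= 59.9 / 2.7225
= 22.0 kg/m^2

22.0 kg/m^2


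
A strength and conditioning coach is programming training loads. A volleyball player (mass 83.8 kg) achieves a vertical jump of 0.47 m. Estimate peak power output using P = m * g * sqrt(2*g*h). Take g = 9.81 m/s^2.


2 * g * h = 2 * 9.81 * 0.47 = 9.2214
sqrt(9.2214) = 3.036676 m/s
P = 83.8 * 9.81 * 3.036676 = 2496.38 W

2496.38 W


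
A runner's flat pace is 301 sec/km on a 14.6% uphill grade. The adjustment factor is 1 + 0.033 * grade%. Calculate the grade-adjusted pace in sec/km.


Factor = 1 + 0.033 * 14.6 = 1.4818
Adjusted pace = 301 * 1.4818
= 446.02 sec/km

446.02 s/km


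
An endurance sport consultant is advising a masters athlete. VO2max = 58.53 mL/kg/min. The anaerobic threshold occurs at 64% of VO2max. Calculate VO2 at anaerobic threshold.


AT fraction = 64 / 100 = 0.64
AT VO2 = 58.53 * 0.64
= 37.46 mL/kg/min

37.46 mL/kg/min


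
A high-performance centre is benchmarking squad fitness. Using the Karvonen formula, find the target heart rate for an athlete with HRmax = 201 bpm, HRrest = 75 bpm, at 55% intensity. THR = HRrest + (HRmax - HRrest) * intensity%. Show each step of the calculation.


HRR = 201 - 75 = 126
THR = 75 + 126 * 0.55
= 75 + 69.3
= 144.3 bpm

144.3 bpm


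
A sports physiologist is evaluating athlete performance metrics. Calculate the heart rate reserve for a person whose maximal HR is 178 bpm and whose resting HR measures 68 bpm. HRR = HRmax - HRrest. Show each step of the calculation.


HRmax = 178 bpm
HRrest = 68 bpm
HRR = 178 - 68 = 110 bpm

110 bpm


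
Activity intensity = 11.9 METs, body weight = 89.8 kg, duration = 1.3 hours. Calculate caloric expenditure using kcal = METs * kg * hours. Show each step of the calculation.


kcal = 11.9 * 89.8 * 1.3
= 1068.62 * 1.3
= 1389.21 kcal

1389.21 kcal


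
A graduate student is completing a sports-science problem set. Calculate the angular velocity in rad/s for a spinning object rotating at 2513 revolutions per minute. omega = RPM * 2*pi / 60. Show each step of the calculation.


omega = RPM * 2*pi / 60
= 2513 * 6.28318531 / 60
= 263.161 rad/s

263.161 rad/s


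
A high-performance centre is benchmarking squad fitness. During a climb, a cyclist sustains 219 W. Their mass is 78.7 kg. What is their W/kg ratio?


Power-to-weight = 219 W / 78.7 kg
= 2.783 W/kg

2.783 W/kg


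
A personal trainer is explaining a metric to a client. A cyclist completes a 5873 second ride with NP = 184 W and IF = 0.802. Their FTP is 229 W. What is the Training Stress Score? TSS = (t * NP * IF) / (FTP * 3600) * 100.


t * NP * IF = 5873 * 184 * 0.802 = 866666.864
FTP * 3600 = 824400
TSS = (866666.864 / 824400) * 100 = 105.13

105.13 TSS


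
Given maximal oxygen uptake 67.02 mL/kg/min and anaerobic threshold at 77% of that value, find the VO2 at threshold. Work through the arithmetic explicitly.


Percentage as decimal = 0.77
VO2 at AT = 67.02 * 0.77 = 51.61 mL/kg/min

51.61 mL/kg/min


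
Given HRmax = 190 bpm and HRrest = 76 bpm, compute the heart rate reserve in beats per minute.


Heart rate reserve = maximum HR minus resting HR
HRR = 190 - 76 = 114 bpm

114 bpm


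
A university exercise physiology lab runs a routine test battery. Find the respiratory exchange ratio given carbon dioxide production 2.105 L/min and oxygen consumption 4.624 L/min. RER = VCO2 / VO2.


VCO2 = 2.105 L/min
VO2 = 4.624 L/min
RER = 2.105 / 4.624 = 0.4552

0.4552


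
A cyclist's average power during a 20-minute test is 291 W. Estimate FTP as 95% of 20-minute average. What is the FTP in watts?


FTP = 20-min power * 0.95
= 291 * 0.95
= 276.45 W

276.45 W


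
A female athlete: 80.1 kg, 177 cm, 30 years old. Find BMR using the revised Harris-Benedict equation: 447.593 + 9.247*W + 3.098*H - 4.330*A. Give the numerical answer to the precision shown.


Intercept = 447.593
Weight contribution = 9.247 * 80.1 = 740.6847
Height contribution = 3.098 * 177 = 548.346
Age contribution = 4.33 * 30 = 129.9
BMR = 447.593 + 740.6847 + 548.346 - 129.9
= 1606.72 kcal/day

1606.72 kcal/day


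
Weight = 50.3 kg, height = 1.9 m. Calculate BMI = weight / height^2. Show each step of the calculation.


height^2 = 1.9^2 = 3.61
BMI = 50.3 / 3.61 = 13.93 kg/m^2

13.93 kg/m^2


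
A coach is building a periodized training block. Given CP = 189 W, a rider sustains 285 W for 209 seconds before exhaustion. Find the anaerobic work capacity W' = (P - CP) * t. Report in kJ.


Excess power = 285 - 189 = 96 W
Work above CP = 96 * 209 = 20064 J
W' = 20.064 kJ

20.064 kJ


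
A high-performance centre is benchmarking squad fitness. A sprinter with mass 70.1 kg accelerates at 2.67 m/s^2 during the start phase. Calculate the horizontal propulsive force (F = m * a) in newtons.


F = m * a
= 70.1 * 2.67
= 187.17 N

187.17 N


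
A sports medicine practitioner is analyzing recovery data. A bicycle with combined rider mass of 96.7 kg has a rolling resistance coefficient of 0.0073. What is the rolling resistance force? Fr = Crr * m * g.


Fr = 0.0073 * 96.7 * 9.81
= 0.70591 * 9.81
= 6.925 N

6.925 N


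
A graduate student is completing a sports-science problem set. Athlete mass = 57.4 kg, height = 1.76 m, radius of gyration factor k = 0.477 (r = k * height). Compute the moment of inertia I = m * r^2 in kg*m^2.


r = k * height = 0.477 * 1.76 = 0.83952 m
r^2 = 0.83952^2 = 0.704794
I = 57.4 * 0.704794 = 40.455 kg*m^2

40.455 kg*m^2


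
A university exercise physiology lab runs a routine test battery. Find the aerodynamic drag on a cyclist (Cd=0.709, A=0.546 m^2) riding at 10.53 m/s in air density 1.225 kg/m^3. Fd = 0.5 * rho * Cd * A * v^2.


Fd = 0.5 * 1.225 * 0.709 * 0.546 * 10.53^2
= 0.5 * 1.225 * 0.709 * 0.546 * 110.8809
= 26.291 N

26.291 N


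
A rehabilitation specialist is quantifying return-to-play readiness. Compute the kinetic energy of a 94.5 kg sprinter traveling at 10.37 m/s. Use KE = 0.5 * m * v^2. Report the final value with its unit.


Velocity squared = 107.5369
KE = 0.5 * 94.5 * 107.5369 = 5081.12 J

5081.12 J


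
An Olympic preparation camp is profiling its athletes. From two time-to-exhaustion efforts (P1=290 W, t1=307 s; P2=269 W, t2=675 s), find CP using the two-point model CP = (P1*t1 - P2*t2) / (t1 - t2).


Work in trial 1 = 89030 J
Work in trial 2 = 181575 J
Delta work = -92545 J
Delta time = -368 s
CP = -92545 / -368 = 251.48 W

251.48 W


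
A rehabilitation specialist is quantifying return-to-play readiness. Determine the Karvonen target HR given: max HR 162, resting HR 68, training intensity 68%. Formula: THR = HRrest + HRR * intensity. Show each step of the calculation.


HRR = HRmax - HRrest = 162 - 68 = 94
THR = 68 + 94 * 0.68
= 131.92 bpm

131.92 bpm


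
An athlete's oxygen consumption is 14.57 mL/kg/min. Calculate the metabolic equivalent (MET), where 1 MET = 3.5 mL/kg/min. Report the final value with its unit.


MET = VO2 / 3.5
= 14.57 / 3.5
= 4.16 METs

4.16 METs


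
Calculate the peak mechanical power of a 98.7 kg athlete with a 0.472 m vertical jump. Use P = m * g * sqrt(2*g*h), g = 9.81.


First, sqrt(2gh) = sqrt(2 * 9.81 * 0.472)
= sqrt(9.26064) = 3.04313 m/s
Power = 98.7 * 9.81 * 3.04313 = 2946.5 W

2946.5 W


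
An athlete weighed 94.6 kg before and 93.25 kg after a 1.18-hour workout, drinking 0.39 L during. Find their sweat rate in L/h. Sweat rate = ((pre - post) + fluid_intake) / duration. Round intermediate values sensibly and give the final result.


Body mass change = 1.35 kg
Total sweat loss = 1.35 + 0.39 = 1.74 L
Rate = 1.74 / 1.18 = 1.475 L/h

1.475 L/h


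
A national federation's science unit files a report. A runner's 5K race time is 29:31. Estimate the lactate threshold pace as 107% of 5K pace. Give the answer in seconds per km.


Total race time = 29*60 + 31 = 1771 seconds
5K pace = 1771 / 5 = 354.2 sec/km
LT pace = 354.2 * 1.07 = 378.99 sec/km

378.99 s/km


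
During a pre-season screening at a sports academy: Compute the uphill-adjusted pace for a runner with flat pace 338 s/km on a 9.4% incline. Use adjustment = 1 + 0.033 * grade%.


Adjustment factor = 1 + 0.033 * 9.4 = 1.3102
Grade-adjusted pace = 338 * 1.3102 = 442.85 s/km

442.85 s/km


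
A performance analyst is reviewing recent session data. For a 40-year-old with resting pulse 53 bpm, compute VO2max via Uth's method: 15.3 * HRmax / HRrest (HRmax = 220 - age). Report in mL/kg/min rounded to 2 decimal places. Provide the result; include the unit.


Step 1: HRmax = 220 - 40 = 180 bpm
Step 2: Ratio = 180 / 53 = 3.3962
Step 3: VO2max = 15.3 * 3.3962 = 51.96 mL/kg/min

51.96 mL/kg/min


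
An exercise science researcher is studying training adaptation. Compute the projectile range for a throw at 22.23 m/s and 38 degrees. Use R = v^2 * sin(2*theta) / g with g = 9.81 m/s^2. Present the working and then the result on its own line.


Two times the angle = 76 degrees
sin(76) = 0.970296
R = 494.1729 * 0.970296 / 9.81 = 48.878 m

48.878 m


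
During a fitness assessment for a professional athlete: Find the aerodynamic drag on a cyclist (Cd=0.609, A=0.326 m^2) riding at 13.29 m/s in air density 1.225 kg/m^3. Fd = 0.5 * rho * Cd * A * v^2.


Fd = 0.5 * 1.225 * 0.609 * 0.326 * 13.29^2
= 0.5 * 1.225 * 0.609 * 0.326 * 176.6241
= 21.478 N

21.478 N


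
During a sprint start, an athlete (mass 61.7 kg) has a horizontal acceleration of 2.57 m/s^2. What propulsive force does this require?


Propulsive force = mass * acceleration
= 61.7 kg * 2.57 m/s^2
= 158.57 N

158.57 N


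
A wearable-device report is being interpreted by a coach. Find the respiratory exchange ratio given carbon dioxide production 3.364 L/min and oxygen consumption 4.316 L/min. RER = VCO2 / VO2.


VCO2 = 3.364 L/min
VO2 = 4.316 L/min
RER = 3.364 / 4.316 = 0.7794

0.7794


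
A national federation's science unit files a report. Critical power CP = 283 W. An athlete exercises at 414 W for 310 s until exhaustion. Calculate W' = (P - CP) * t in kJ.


P - CP = 414 - 283 = 131 W
W' = 131 * 310 = 40610 J
= 40610 / 1000 = 40.61 kJ

40.61 kJ


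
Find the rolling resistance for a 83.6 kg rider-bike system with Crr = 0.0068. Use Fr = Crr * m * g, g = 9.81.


m * g = 83.6 * 9.81 = 820.116 N
Fr = 0.0068 * 820.116 = 5.577 N

5.577 N


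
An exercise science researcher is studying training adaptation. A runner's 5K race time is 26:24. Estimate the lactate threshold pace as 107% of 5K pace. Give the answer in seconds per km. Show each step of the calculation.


Total race time = 26*60 + 24 = 1584 seconds
5K pace = 1584 / 5 = 316.8 sec/km
LT pace = 316.8 * 1.07 = 338.98 sec/km

338.98 s/km


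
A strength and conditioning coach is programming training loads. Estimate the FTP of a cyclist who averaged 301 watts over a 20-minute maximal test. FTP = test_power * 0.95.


FTP = 301 * 0.95 = 285.95 W

285.95 W


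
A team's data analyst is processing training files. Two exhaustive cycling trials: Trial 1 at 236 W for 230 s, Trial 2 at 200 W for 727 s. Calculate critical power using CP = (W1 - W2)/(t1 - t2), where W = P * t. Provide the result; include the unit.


W1 = 236 * 230 = 54280 J
W2 = 200 * 727 = 145400 J
CP = (54280 - 145400) / (230 - 727)
= -91120 / -497
= 183.34 W

183.34 W


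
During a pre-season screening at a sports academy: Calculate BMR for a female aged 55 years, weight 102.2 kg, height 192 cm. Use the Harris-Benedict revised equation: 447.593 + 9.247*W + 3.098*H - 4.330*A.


Substituting values:
W term = 9.247 * 102.2 = 945.0434
H term = 3.098 * 192 = 594.816
A term = 4.330 * 55 = 238.15
BMR = 1749.3 kcal/day

1749.3 kcal/day


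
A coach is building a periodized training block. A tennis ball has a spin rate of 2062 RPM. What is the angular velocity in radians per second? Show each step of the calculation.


Convert RPM to rad/s: multiply by 2*pi and divide by 60
omega = 2062 * 2 * pi / 60
= 215.932 rad/s

215.932 rad/s


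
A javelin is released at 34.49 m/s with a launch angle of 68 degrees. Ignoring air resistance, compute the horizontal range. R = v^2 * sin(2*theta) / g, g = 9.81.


Launch speed squared = 1189.5601
sin(2 * 68 deg) = 0.694658
Range = 1189.5601 * 0.694658 / 9.81
= 84.234 m

84.234 m


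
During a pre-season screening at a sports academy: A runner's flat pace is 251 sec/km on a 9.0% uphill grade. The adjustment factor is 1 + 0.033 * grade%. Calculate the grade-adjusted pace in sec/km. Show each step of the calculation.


Factor = 1 + 0.033 * 9.0 = 1.297
Adjusted pace = 251 * 1.297
= 325.55 sec/km

325.55 s/km


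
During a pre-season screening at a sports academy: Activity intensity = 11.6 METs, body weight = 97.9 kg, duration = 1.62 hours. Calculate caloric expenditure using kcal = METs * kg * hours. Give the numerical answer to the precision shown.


kcal = 11.6 * 97.9 * 1.62
= 1135.64 * 1.62
= 1839.74 kcal

1839.74 kcal


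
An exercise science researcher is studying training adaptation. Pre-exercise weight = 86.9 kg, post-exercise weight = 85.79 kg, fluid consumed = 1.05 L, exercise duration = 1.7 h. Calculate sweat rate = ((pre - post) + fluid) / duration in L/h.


Weight loss = 86.9 - 85.79 = 1.11 kg (approx L)
Total sweat = 1.11 + 1.05 = 2.16 L
Sweat rate = 2.16 / 1.7 = 1.271 L/h

1.271 L/h


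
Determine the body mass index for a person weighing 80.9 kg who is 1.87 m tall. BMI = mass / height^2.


BMI = mass / height^2
= 80.9 / 1.87^2
= 80.9 / 3.4969
= 23.13 kg/m^2

23.13 kg/m^2


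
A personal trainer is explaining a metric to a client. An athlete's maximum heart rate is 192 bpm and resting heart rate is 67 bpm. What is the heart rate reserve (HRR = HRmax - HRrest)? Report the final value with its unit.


HRR = HRmax - HRrest
= 192 - 67
= 125 bpm

125 bpm


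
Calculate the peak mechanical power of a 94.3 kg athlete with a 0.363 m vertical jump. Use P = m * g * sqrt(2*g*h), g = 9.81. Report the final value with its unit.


First, sqrt(2gh) = sqrt(2 * 9.81 * 0.363)
= sqrt(7.12206) = 2.668719 m/s
Power = 94.3 * 9.81 * 2.668719 = 2468.79 W

2468.79 W


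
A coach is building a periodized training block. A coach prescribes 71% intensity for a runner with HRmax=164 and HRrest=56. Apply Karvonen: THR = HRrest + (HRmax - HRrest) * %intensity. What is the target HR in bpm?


Heart rate reserve = 164 - 56 = 108
Intensity fraction = 71 / 100 = 0.71
THR = 56 + 108 * 0.71 = 132.68 bpm

132.68 bpm


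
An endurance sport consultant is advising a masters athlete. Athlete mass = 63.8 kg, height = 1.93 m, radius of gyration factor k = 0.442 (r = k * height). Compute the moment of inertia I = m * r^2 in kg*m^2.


r = k * height = 0.442 * 1.93 = 0.85306 m
r^2 = 0.85306^2 = 0.727711
I = 63.8 * 0.727711 = 46.428 kg*m^2

46.428 kg*m^2


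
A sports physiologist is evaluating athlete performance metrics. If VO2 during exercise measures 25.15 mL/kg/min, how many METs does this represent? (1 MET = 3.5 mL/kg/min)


METs = VO2 / 3.5 = 25.15 / 3.5 = 7.19

7.19 METs


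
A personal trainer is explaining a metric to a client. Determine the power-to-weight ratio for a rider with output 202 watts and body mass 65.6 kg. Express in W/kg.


P/W = 202 / 65.6 = 3.079 W/kg

3.079 W/kg


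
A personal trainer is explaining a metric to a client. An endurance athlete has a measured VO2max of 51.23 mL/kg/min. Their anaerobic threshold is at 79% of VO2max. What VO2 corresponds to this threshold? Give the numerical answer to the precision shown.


Anaerobic threshold VO2 = VO2max * 79%
= 51.23 * 0.79
= 40.47 mL/kg/min

40.47 mL/kg/min


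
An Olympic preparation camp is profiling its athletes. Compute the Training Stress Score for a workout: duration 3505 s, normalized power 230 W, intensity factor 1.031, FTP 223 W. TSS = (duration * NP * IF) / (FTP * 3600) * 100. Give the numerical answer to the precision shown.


Product = 3505 * 230 * 1.031 = 831140.65
Base = 223 * 3600 = 802800
TSS = 831140.65 / 802800 * 100 = 103.53

103.53 TSS


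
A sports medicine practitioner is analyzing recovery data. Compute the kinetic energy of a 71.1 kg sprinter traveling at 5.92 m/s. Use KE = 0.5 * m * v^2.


Velocity squared = 35.0464
KE = 0.5 * 71.1 * 35.0464 = 1245.9 J

1245.9 J


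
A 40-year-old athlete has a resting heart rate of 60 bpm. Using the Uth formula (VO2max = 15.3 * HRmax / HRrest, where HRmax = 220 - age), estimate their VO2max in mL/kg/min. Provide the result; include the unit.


HRmax = 220 - 40 = 180 bpm
Ratio = HRmax / HRrest = 180 / 60 = 3.0
VO2max = 15.3 * 3.0 = 45.9 mL/kg/min

45.9 mL/kg/min


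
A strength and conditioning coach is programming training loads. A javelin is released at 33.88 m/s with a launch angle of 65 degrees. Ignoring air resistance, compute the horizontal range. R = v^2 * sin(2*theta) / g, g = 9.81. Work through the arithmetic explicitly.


Launch speed squared = 1147.8544
sin(2 * 65 deg) = 0.766044
Range = 1147.8544 * 0.766044 / 9.81
= 89.634 m

89.634 m


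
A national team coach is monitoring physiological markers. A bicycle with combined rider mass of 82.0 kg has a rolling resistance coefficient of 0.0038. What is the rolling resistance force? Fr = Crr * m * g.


Fr = 0.0038 * 82.0 * 9.81
= 0.3116 * 9.81
= 3.057 N

3.057 N


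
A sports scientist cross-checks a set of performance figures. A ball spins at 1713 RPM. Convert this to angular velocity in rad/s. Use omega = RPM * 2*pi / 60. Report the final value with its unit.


omega = 1713 * 2 * pi / 60
= 1713 * 6.28318531 / 60
= 10763.096 / 60
= 179.385 rad/s

179.385 rad/s


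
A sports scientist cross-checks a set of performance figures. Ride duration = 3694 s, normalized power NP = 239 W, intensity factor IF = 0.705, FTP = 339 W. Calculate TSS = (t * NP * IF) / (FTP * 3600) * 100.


Numerator = 3694 * 239 * 0.705 = 622420.53
Denominator = 339 * 3600 = 1220400
TSS = 622420.53 / 1220400 * 100
= 51.0

51.0 TSS


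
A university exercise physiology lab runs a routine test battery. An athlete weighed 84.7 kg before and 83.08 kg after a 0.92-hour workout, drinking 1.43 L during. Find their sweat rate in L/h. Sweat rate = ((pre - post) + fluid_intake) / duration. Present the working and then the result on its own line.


Body mass change = 1.62 kg
Total sweat loss = 1.62 + 1.43 = 3.05 L
Rate = 3.05 / 0.92 = 3.315 L/h

3.315 L/h


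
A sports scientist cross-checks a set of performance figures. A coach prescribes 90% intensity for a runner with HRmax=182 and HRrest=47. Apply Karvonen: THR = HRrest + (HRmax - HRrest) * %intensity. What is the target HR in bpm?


Heart rate reserve = 182 - 47 = 135
Intensity fraction = 90 / 100 = 0.9
THR = 47 + 135 * 0.9 = 168.5 bpm

168.5 bpm


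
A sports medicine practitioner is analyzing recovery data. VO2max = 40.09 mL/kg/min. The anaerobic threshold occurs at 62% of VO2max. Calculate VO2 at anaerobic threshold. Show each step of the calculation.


AT fraction = 62 / 100 = 0.62
AT VO2 = 40.09 * 0.62
= 24.86 mL/kg/min

24.86 mL/kg/min


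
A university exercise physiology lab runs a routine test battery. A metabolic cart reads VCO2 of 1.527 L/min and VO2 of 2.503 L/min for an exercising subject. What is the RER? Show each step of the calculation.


RER = VCO2 / VO2 = 1.527 / 2.503 = 0.6101

0.6101


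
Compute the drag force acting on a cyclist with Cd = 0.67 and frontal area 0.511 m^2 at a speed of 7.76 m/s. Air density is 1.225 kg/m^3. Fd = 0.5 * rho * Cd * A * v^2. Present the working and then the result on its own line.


Step 1: v^2 = 60.2176
Step 2: Fd = 0.5 * 1.225 * 0.67 * 0.511 * 60.2176
= 12.628 N

12.628 N


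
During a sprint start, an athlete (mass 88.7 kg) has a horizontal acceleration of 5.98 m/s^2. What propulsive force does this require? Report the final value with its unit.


Propulsive force = mass * acceleration
= 88.7 kg * 5.98 m/s^2
= 530.43 N

530.43 N


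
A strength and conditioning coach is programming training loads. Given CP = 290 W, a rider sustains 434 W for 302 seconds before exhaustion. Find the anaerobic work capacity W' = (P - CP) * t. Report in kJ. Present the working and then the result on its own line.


Excess power = 434 - 290 = 144 W
Work above CP = 144 * 302 = 43488 J
W' = 43.488 kJ

43.488 kJ


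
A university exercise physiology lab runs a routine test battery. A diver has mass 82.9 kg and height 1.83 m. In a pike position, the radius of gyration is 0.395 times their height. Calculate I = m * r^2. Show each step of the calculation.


r = 0.395 * 1.83 = 0.72285 m
I = m * r^2 = 82.9 * 0.522512 = 43.316 kg*m^2

43.316 kg*m^2


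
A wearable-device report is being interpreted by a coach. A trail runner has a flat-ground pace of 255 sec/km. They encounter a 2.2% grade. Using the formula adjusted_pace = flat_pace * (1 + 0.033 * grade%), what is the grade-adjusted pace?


Grade factor = 1 + 0.033 * 2.2 = 1.0726
Adjusted = 255 * 1.0726 = 273.51 sec/km

273.51 s/km


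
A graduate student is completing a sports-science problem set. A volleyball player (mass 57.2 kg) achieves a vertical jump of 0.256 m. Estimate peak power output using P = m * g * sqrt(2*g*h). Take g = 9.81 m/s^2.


2 * g * h = 2 * 9.81 * 0.256 = 5.02272
sqrt(5.02272) = 2.241143 m/s
P = 57.2 * 9.81 * 2.241143 = 1257.58 W

1257.58 W


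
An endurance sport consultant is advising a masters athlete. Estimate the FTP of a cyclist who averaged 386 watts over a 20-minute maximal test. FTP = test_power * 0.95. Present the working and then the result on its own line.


FTP = 386 * 0.95 = 366.7 W

366.7 W


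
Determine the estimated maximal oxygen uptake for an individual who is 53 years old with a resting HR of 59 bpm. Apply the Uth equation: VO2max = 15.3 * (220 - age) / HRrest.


HRmax = 220 - 53 = 167
VO2max = 15.3 * (167 / 59)
= 15.3 * 2.8305
= 43.31 mL/kg/min

43.31 mL/kg/min


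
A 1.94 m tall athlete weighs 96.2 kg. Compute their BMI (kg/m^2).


height^2 = 3.7636 m^2
BMI = 96.2 / 3.7636 = 25.56 kg/m^2

25.56 kg/m^2


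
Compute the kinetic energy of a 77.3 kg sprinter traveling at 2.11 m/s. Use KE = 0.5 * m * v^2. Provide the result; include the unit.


Velocity squared = 4.4521
KE = 0.5 * 77.3 * 4.4521 = 172.07 J

172.07 J


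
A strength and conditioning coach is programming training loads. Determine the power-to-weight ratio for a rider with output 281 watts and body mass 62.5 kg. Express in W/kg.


P/W = 281 / 62.5 = 4.496 W/kg

4.496 W/kg


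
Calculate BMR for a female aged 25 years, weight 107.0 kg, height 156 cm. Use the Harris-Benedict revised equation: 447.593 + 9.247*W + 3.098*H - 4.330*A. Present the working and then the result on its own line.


Substituting values:
W term = 9.247 * 107.0 = 989.429
H term = 3.098 * 156 = 483.288
A term = 4.330 * 25 = 108.25
BMR = 1812.06 kcal/day

1812.06 kcal/day


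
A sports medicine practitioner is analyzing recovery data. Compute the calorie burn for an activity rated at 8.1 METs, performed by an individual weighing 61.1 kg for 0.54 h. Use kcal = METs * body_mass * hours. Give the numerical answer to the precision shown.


Product of METs and mass = 8.1 * 61.1 = 494.91
Total kcal = 494.91 * 0.54 = 267.25 kcal

267.25 kcal


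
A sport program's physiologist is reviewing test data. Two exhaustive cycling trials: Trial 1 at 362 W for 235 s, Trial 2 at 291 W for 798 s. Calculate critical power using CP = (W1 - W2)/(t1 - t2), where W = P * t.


W1 = 362 * 235 = 85070 J
W2 = 291 * 798 = 232218 J
CP = (85070 - 232218) / (235 - 798)
= -147148 / -563
= 261.36 W

261.36 W


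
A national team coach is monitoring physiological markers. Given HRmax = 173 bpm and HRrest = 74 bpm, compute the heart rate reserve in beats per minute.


Heart rate reserve = maximum HR minus resting HR
HRR = 173 - 74 = 99 bpm

99 bpm


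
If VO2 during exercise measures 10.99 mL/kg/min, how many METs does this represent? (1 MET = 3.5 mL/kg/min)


METs = VO2 / 3.5 = 10.99 / 3.5 = 3.14

3.14 METs


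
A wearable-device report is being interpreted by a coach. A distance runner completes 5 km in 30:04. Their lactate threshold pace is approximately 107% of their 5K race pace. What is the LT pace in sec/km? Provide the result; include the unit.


Convert to seconds: 30 min 4 s = 1804 s
Pace per km = 1804 / 5 = 360.8 s/km
LT pace = 360.8 * 1.07 = 386.06 s/km

386.06 s/km


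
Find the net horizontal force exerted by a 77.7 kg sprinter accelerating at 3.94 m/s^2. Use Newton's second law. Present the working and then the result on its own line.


Newton's second law: F = m * a
F = 77.7 * 3.94 = 306.14 N

306.14 N


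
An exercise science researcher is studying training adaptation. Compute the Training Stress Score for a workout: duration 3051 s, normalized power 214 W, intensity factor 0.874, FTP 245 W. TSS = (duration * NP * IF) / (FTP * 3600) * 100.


Product = 3051 * 214 * 0.874 = 570646.836
Base = 245 * 3600 = 882000
TSS = 570646.836 / 882000 * 100 = 64.7

64.7 TSS


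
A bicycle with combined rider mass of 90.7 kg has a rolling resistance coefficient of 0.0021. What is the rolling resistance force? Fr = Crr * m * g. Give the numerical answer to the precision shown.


Fr = 0.0021 * 90.7 * 9.81
= 0.19047 * 9.81
= 1.869 N

1.869 N


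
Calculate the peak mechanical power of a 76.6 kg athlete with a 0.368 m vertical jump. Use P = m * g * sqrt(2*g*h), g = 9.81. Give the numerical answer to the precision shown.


First, sqrt(2gh) = sqrt(2 * 9.81 * 0.368)
= sqrt(7.22016) = 2.687036 m/s
Power = 76.6 * 9.81 * 2.687036 = 2019.16 W

2019.16 W


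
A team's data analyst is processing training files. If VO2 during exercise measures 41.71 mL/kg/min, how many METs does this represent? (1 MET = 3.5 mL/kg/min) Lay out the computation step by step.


METs = VO2 / 3.5 = 41.71 / 3.5 = 11.92

11.92 METs


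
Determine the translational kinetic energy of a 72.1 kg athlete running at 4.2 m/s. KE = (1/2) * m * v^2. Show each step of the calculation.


KE = 0.5 * m * v^2
= 0.5 * 72.1 * 4.2^2
= 0.5 * 72.1 * 17.64
= 635.92 J

635.92 J


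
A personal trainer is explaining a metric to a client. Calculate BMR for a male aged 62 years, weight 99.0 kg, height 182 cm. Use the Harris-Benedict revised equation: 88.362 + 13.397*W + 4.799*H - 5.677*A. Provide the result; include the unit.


Substituting values:
W term = 13.397 * 99.0 = 1326.303
H term = 4.799 * 182 = 873.418
A term = 5.677 * 62 = 351.974
BMR = 1936.11 kcal/day

1936.11 kcal/day


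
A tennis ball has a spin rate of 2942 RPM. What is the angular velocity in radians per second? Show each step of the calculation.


Convert RPM to rad/s: multiply by 2*pi and divide by 60
omega = 2942 * 2 * pi / 60
= 308.086 rad/s

308.086 rad/s


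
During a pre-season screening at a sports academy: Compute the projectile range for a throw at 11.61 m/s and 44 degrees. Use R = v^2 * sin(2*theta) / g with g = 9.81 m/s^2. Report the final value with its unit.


Two times the angle = 88 degrees
sin(88) = 0.999391
R = 134.7921 * 0.999391 / 9.81 = 13.732 m

13.732 m


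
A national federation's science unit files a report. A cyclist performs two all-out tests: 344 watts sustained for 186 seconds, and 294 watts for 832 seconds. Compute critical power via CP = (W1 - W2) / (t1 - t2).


W1 = P1 * t1 = 344 * 186 = 63984 J
W2 = P2 * t2 = 294 * 832 = 244608 J
CP = (63984 - 244608) / (186 - 832)
= 279.6 W

279.6 W


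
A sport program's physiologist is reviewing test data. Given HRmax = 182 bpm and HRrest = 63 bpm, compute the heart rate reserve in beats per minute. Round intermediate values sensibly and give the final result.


Heart rate reserve = maximum HR minus resting HR
HRR = 182 - 63 = 119 bpm

119 bpm


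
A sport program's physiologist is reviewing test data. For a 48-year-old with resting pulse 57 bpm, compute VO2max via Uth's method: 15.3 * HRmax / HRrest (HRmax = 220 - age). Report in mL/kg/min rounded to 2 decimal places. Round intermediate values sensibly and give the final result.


Step 1: HRmax = 220 - 48 = 172 bpm
Step 2: Ratio = 172 / 57 = 3.0175
Step 3: VO2max = 15.3 * 3.0175 = 46.17 mL/kg/min

46.17 mL/kg/min


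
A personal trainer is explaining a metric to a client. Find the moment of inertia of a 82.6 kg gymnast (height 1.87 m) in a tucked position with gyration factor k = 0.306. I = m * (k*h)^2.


Radius of gyration = 0.306 * 1.87 = 0.57222 m
I = 82.6 * 0.57222^2
= 82.6 * 0.327436
= 27.046 kg*m^2

27.046 kg*m^2


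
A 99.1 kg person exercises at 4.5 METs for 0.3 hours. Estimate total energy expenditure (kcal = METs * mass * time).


Energy = METs * mass(kg) * time(h)
= 4.5 * 99.1 * 0.3
= 133.79 kcal

133.79 kcal


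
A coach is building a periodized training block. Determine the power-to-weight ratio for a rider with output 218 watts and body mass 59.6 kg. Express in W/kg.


P/W = 218 / 59.6 = 3.658 W/kg

3.658 W/kg


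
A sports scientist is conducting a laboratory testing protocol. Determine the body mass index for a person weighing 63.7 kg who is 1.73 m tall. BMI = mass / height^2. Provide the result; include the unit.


BMI = mass / height^2
= 63.7 / 1.73^2
= 63.7 / 2.9929
= 21.28 kg/m^2

21.28 kg/m^2


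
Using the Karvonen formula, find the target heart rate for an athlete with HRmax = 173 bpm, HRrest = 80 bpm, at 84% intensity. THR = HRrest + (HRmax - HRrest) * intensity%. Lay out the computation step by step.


HRR = 173 - 80 = 93
THR = 80 + 93 * 0.84
= 80 + 78.12
= 158.12 bpm

158.12 bpm


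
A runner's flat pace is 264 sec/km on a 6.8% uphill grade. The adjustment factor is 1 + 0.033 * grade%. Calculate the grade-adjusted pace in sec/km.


Factor = 1 + 0.033 * 6.8 = 1.2244
Adjusted pace = 264 * 1.2244
= 323.24 sec/km

323.24 s/km


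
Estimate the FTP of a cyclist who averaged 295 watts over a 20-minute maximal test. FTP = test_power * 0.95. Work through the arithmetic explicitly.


FTP = 295 * 0.95 = 280.25 W

280.25 W


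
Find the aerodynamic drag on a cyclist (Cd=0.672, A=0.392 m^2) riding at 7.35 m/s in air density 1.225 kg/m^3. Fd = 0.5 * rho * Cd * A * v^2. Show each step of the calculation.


Fd = 0.5 * 1.225 * 0.672 * 0.392 * 7.35^2
= 0.5 * 1.225 * 0.672 * 0.392 * 54.0225
= 8.716 N

8.716 N


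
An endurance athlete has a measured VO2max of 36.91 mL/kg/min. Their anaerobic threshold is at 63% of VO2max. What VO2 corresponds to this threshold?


Anaerobic threshold VO2 = VO2max * 63%
= 36.91 * 0.63
= 23.25 mL/kg/min

23.25 mL/kg/min


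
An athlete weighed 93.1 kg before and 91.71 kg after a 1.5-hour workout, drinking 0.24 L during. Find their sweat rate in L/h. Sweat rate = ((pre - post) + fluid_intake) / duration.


Body mass change = 1.39 kg
Total sweat loss = 1.39 + 0.24 = 1.63 L
Rate = 1.63 / 1.5 = 1.087 L/h

1.087 L/h


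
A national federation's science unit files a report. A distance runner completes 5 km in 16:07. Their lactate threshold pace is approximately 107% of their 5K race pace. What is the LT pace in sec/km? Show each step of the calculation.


Convert to seconds: 16 min 7 s = 967 s
Pace per km = 967 / 5 = 193.4 s/km
LT pace = 193.4 * 1.07 = 206.94 s/km

206.94 s/km


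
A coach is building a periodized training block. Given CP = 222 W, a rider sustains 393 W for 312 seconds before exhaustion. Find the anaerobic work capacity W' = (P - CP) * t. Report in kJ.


Excess power = 393 - 222 = 171 W
Work above CP = 171 * 312 = 53352 J
W' = 53.352 kJ

53.352 kJ


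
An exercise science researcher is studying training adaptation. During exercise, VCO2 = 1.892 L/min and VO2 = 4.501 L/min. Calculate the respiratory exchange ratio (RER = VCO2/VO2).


RER = VCO2 / VO2
= 1.892 / 4.501
= 0.4204

0.4204


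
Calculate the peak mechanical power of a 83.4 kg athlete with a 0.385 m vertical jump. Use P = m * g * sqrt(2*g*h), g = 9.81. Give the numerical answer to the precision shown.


First, sqrt(2gh) = sqrt(2 * 9.81 * 0.385)
= sqrt(7.5537) = 2.7484 m/s
Power = 83.4 * 9.81 * 2.7484 = 2248.61 W

2248.61 W


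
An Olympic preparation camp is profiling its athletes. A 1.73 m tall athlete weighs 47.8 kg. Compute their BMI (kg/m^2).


height^2 = 2.9929 m^2
BMI = 47.8 / 2.9929 = 15.97 kg/m^2

15.97 kg/m^2


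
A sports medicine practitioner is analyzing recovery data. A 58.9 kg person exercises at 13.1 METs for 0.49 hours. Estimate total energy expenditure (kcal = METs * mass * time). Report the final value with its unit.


Energy = METs * mass(kg) * time(h)
= 13.1 * 58.9 * 0.49
= 378.08 kcal

378.08 kcal


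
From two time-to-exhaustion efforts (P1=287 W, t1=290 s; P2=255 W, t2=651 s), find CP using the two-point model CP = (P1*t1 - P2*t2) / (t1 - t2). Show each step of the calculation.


Work in trial 1 = 83230 J
Work in trial 2 = 166005 J
Delta work = -82775 J
Delta time = -361 s
CP = -82775 / -361 = 229.29 W

229.29 W


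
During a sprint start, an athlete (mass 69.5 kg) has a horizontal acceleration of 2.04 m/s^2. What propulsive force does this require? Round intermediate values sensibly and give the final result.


Propulsive force = mass * acceleration
= 69.5 kg * 2.04 m/s^2
= 141.78 N

141.78 N


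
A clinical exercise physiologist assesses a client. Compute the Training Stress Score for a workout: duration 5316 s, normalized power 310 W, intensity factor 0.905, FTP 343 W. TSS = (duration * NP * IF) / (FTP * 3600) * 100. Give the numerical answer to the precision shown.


Product = 5316 * 310 * 0.905 = 1491403.8
Base = 343 * 3600 = 1234800
TSS = 1491403.8 / 1234800 * 100 = 120.78

120.78 TSS


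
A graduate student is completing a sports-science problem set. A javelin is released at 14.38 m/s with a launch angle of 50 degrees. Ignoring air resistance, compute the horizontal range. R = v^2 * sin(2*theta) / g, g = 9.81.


Launch speed squared = 206.7844
sin(2 * 50 deg) = 0.984808
Range = 206.7844 * 0.984808 / 9.81
= 20.759 m

20.759 m
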